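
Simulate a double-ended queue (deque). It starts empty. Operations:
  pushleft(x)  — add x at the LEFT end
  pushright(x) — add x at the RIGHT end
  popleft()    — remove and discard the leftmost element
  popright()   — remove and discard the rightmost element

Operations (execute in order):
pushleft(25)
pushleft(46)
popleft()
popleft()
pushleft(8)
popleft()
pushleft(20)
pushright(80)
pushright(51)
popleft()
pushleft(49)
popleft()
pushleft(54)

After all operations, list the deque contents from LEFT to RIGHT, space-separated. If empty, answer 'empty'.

pushleft(25): [25]
pushleft(46): [46, 25]
popleft(): [25]
popleft(): []
pushleft(8): [8]
popleft(): []
pushleft(20): [20]
pushright(80): [20, 80]
pushright(51): [20, 80, 51]
popleft(): [80, 51]
pushleft(49): [49, 80, 51]
popleft(): [80, 51]
pushleft(54): [54, 80, 51]

Answer: 54 80 51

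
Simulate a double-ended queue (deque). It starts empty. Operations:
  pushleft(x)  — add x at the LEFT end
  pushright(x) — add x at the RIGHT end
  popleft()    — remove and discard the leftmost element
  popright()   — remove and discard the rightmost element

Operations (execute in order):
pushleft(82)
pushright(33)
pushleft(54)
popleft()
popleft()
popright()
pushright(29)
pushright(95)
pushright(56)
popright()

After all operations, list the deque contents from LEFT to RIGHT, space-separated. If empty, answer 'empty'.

pushleft(82): [82]
pushright(33): [82, 33]
pushleft(54): [54, 82, 33]
popleft(): [82, 33]
popleft(): [33]
popright(): []
pushright(29): [29]
pushright(95): [29, 95]
pushright(56): [29, 95, 56]
popright(): [29, 95]

Answer: 29 95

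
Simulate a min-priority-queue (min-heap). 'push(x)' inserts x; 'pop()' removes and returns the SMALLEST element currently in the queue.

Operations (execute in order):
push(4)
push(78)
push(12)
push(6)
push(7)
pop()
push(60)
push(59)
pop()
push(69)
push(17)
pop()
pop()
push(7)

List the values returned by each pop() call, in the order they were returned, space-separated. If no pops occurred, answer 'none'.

push(4): heap contents = [4]
push(78): heap contents = [4, 78]
push(12): heap contents = [4, 12, 78]
push(6): heap contents = [4, 6, 12, 78]
push(7): heap contents = [4, 6, 7, 12, 78]
pop() → 4: heap contents = [6, 7, 12, 78]
push(60): heap contents = [6, 7, 12, 60, 78]
push(59): heap contents = [6, 7, 12, 59, 60, 78]
pop() → 6: heap contents = [7, 12, 59, 60, 78]
push(69): heap contents = [7, 12, 59, 60, 69, 78]
push(17): heap contents = [7, 12, 17, 59, 60, 69, 78]
pop() → 7: heap contents = [12, 17, 59, 60, 69, 78]
pop() → 12: heap contents = [17, 59, 60, 69, 78]
push(7): heap contents = [7, 17, 59, 60, 69, 78]

Answer: 4 6 7 12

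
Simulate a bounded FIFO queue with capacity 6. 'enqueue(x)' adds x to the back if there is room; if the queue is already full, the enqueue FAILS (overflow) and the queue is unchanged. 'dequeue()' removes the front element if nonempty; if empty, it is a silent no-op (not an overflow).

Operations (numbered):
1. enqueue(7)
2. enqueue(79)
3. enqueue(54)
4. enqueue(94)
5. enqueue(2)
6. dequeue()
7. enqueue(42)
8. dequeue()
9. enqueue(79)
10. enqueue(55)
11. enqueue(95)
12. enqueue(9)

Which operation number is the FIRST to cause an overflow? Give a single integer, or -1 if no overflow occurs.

1. enqueue(7): size=1
2. enqueue(79): size=2
3. enqueue(54): size=3
4. enqueue(94): size=4
5. enqueue(2): size=5
6. dequeue(): size=4
7. enqueue(42): size=5
8. dequeue(): size=4
9. enqueue(79): size=5
10. enqueue(55): size=6
11. enqueue(95): size=6=cap → OVERFLOW (fail)
12. enqueue(9): size=6=cap → OVERFLOW (fail)

Answer: 11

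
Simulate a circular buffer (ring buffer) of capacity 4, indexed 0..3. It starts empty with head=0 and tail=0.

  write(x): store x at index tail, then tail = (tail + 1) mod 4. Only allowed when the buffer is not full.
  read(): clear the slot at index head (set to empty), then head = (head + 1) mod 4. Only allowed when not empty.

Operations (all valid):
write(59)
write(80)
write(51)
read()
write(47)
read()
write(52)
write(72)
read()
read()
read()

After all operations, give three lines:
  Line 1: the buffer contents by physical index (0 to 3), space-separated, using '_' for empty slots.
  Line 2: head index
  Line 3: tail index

write(59): buf=[59 _ _ _], head=0, tail=1, size=1
write(80): buf=[59 80 _ _], head=0, tail=2, size=2
write(51): buf=[59 80 51 _], head=0, tail=3, size=3
read(): buf=[_ 80 51 _], head=1, tail=3, size=2
write(47): buf=[_ 80 51 47], head=1, tail=0, size=3
read(): buf=[_ _ 51 47], head=2, tail=0, size=2
write(52): buf=[52 _ 51 47], head=2, tail=1, size=3
write(72): buf=[52 72 51 47], head=2, tail=2, size=4
read(): buf=[52 72 _ 47], head=3, tail=2, size=3
read(): buf=[52 72 _ _], head=0, tail=2, size=2
read(): buf=[_ 72 _ _], head=1, tail=2, size=1

Answer: _ 72 _ _
1
2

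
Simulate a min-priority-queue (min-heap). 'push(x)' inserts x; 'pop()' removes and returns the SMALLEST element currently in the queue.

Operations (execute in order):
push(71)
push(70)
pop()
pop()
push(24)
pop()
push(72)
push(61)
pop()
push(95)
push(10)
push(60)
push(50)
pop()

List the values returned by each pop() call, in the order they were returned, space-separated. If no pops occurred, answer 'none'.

Answer: 70 71 24 61 10

Derivation:
push(71): heap contents = [71]
push(70): heap contents = [70, 71]
pop() → 70: heap contents = [71]
pop() → 71: heap contents = []
push(24): heap contents = [24]
pop() → 24: heap contents = []
push(72): heap contents = [72]
push(61): heap contents = [61, 72]
pop() → 61: heap contents = [72]
push(95): heap contents = [72, 95]
push(10): heap contents = [10, 72, 95]
push(60): heap contents = [10, 60, 72, 95]
push(50): heap contents = [10, 50, 60, 72, 95]
pop() → 10: heap contents = [50, 60, 72, 95]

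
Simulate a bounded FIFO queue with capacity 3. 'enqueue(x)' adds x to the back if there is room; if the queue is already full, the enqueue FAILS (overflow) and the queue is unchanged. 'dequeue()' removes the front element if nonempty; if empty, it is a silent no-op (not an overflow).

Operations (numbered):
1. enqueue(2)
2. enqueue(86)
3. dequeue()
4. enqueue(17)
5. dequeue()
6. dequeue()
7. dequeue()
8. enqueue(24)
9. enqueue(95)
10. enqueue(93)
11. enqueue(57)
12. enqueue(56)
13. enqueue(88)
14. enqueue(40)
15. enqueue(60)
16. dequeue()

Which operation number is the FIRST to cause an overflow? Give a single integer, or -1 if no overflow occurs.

1. enqueue(2): size=1
2. enqueue(86): size=2
3. dequeue(): size=1
4. enqueue(17): size=2
5. dequeue(): size=1
6. dequeue(): size=0
7. dequeue(): empty, no-op, size=0
8. enqueue(24): size=1
9. enqueue(95): size=2
10. enqueue(93): size=3
11. enqueue(57): size=3=cap → OVERFLOW (fail)
12. enqueue(56): size=3=cap → OVERFLOW (fail)
13. enqueue(88): size=3=cap → OVERFLOW (fail)
14. enqueue(40): size=3=cap → OVERFLOW (fail)
15. enqueue(60): size=3=cap → OVERFLOW (fail)
16. dequeue(): size=2

Answer: 11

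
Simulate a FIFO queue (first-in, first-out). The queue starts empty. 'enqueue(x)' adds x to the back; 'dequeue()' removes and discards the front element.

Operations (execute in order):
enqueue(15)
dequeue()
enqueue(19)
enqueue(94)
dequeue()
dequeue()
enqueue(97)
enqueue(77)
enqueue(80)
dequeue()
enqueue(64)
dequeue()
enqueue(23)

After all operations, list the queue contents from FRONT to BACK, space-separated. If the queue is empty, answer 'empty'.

Answer: 80 64 23

Derivation:
enqueue(15): [15]
dequeue(): []
enqueue(19): [19]
enqueue(94): [19, 94]
dequeue(): [94]
dequeue(): []
enqueue(97): [97]
enqueue(77): [97, 77]
enqueue(80): [97, 77, 80]
dequeue(): [77, 80]
enqueue(64): [77, 80, 64]
dequeue(): [80, 64]
enqueue(23): [80, 64, 23]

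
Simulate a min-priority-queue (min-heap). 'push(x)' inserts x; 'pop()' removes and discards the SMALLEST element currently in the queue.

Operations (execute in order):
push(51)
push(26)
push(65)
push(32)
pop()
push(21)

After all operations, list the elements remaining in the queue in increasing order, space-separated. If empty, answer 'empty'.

push(51): heap contents = [51]
push(26): heap contents = [26, 51]
push(65): heap contents = [26, 51, 65]
push(32): heap contents = [26, 32, 51, 65]
pop() → 26: heap contents = [32, 51, 65]
push(21): heap contents = [21, 32, 51, 65]

Answer: 21 32 51 65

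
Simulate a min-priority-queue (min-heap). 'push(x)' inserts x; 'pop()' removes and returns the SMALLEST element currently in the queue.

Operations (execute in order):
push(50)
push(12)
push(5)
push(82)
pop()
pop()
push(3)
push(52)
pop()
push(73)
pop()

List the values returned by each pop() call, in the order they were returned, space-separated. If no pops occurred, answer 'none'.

push(50): heap contents = [50]
push(12): heap contents = [12, 50]
push(5): heap contents = [5, 12, 50]
push(82): heap contents = [5, 12, 50, 82]
pop() → 5: heap contents = [12, 50, 82]
pop() → 12: heap contents = [50, 82]
push(3): heap contents = [3, 50, 82]
push(52): heap contents = [3, 50, 52, 82]
pop() → 3: heap contents = [50, 52, 82]
push(73): heap contents = [50, 52, 73, 82]
pop() → 50: heap contents = [52, 73, 82]

Answer: 5 12 3 50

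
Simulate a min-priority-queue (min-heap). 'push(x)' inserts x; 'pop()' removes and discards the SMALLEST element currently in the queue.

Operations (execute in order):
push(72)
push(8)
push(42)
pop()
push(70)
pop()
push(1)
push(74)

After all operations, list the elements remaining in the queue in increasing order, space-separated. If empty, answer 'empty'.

Answer: 1 70 72 74

Derivation:
push(72): heap contents = [72]
push(8): heap contents = [8, 72]
push(42): heap contents = [8, 42, 72]
pop() → 8: heap contents = [42, 72]
push(70): heap contents = [42, 70, 72]
pop() → 42: heap contents = [70, 72]
push(1): heap contents = [1, 70, 72]
push(74): heap contents = [1, 70, 72, 74]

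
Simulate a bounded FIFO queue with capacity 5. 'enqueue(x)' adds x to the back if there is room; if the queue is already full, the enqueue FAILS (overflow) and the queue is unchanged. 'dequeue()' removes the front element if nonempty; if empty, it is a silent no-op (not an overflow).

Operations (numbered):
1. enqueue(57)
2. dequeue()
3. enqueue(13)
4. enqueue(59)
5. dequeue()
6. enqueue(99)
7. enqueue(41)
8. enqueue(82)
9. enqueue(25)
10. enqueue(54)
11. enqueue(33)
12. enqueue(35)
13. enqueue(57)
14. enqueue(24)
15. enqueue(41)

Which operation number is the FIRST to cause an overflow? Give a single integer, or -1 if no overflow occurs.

1. enqueue(57): size=1
2. dequeue(): size=0
3. enqueue(13): size=1
4. enqueue(59): size=2
5. dequeue(): size=1
6. enqueue(99): size=2
7. enqueue(41): size=3
8. enqueue(82): size=4
9. enqueue(25): size=5
10. enqueue(54): size=5=cap → OVERFLOW (fail)
11. enqueue(33): size=5=cap → OVERFLOW (fail)
12. enqueue(35): size=5=cap → OVERFLOW (fail)
13. enqueue(57): size=5=cap → OVERFLOW (fail)
14. enqueue(24): size=5=cap → OVERFLOW (fail)
15. enqueue(41): size=5=cap → OVERFLOW (fail)

Answer: 10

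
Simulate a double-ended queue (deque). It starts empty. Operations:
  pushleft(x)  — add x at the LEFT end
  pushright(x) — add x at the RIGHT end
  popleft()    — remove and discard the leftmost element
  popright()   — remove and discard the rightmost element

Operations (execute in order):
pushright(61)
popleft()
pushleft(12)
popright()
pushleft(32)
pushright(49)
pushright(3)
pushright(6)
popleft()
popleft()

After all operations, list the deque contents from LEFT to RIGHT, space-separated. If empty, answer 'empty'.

pushright(61): [61]
popleft(): []
pushleft(12): [12]
popright(): []
pushleft(32): [32]
pushright(49): [32, 49]
pushright(3): [32, 49, 3]
pushright(6): [32, 49, 3, 6]
popleft(): [49, 3, 6]
popleft(): [3, 6]

Answer: 3 6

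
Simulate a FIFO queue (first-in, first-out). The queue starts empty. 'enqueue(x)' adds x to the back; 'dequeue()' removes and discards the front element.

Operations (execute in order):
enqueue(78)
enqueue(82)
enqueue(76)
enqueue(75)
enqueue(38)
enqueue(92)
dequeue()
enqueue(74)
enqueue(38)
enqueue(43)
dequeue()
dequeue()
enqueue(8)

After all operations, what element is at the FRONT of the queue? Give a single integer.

Answer: 75

Derivation:
enqueue(78): queue = [78]
enqueue(82): queue = [78, 82]
enqueue(76): queue = [78, 82, 76]
enqueue(75): queue = [78, 82, 76, 75]
enqueue(38): queue = [78, 82, 76, 75, 38]
enqueue(92): queue = [78, 82, 76, 75, 38, 92]
dequeue(): queue = [82, 76, 75, 38, 92]
enqueue(74): queue = [82, 76, 75, 38, 92, 74]
enqueue(38): queue = [82, 76, 75, 38, 92, 74, 38]
enqueue(43): queue = [82, 76, 75, 38, 92, 74, 38, 43]
dequeue(): queue = [76, 75, 38, 92, 74, 38, 43]
dequeue(): queue = [75, 38, 92, 74, 38, 43]
enqueue(8): queue = [75, 38, 92, 74, 38, 43, 8]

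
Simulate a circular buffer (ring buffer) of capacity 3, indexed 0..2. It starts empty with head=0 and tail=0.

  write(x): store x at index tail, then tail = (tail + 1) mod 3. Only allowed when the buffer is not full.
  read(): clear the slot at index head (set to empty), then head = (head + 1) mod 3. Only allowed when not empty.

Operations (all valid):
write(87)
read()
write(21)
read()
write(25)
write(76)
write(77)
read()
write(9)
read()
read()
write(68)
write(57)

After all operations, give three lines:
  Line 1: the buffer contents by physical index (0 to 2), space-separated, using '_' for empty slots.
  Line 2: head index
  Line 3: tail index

Answer: 68 57 9
2
2

Derivation:
write(87): buf=[87 _ _], head=0, tail=1, size=1
read(): buf=[_ _ _], head=1, tail=1, size=0
write(21): buf=[_ 21 _], head=1, tail=2, size=1
read(): buf=[_ _ _], head=2, tail=2, size=0
write(25): buf=[_ _ 25], head=2, tail=0, size=1
write(76): buf=[76 _ 25], head=2, tail=1, size=2
write(77): buf=[76 77 25], head=2, tail=2, size=3
read(): buf=[76 77 _], head=0, tail=2, size=2
write(9): buf=[76 77 9], head=0, tail=0, size=3
read(): buf=[_ 77 9], head=1, tail=0, size=2
read(): buf=[_ _ 9], head=2, tail=0, size=1
write(68): buf=[68 _ 9], head=2, tail=1, size=2
write(57): buf=[68 57 9], head=2, tail=2, size=3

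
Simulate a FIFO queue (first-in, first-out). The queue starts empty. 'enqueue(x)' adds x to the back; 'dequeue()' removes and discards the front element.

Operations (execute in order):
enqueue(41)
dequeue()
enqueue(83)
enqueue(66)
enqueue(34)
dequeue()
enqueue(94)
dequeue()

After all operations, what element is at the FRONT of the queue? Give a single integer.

enqueue(41): queue = [41]
dequeue(): queue = []
enqueue(83): queue = [83]
enqueue(66): queue = [83, 66]
enqueue(34): queue = [83, 66, 34]
dequeue(): queue = [66, 34]
enqueue(94): queue = [66, 34, 94]
dequeue(): queue = [34, 94]

Answer: 34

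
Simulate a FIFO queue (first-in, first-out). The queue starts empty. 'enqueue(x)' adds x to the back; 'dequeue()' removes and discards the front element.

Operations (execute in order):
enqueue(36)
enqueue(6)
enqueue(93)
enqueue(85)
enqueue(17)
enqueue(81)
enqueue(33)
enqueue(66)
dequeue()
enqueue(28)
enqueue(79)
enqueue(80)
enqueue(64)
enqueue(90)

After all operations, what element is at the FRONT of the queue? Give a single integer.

enqueue(36): queue = [36]
enqueue(6): queue = [36, 6]
enqueue(93): queue = [36, 6, 93]
enqueue(85): queue = [36, 6, 93, 85]
enqueue(17): queue = [36, 6, 93, 85, 17]
enqueue(81): queue = [36, 6, 93, 85, 17, 81]
enqueue(33): queue = [36, 6, 93, 85, 17, 81, 33]
enqueue(66): queue = [36, 6, 93, 85, 17, 81, 33, 66]
dequeue(): queue = [6, 93, 85, 17, 81, 33, 66]
enqueue(28): queue = [6, 93, 85, 17, 81, 33, 66, 28]
enqueue(79): queue = [6, 93, 85, 17, 81, 33, 66, 28, 79]
enqueue(80): queue = [6, 93, 85, 17, 81, 33, 66, 28, 79, 80]
enqueue(64): queue = [6, 93, 85, 17, 81, 33, 66, 28, 79, 80, 64]
enqueue(90): queue = [6, 93, 85, 17, 81, 33, 66, 28, 79, 80, 64, 90]

Answer: 6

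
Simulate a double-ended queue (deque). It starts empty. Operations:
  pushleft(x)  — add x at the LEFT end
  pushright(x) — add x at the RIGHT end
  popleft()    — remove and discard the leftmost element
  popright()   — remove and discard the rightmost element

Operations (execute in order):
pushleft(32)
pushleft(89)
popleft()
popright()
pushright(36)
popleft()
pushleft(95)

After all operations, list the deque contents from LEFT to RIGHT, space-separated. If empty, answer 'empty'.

Answer: 95

Derivation:
pushleft(32): [32]
pushleft(89): [89, 32]
popleft(): [32]
popright(): []
pushright(36): [36]
popleft(): []
pushleft(95): [95]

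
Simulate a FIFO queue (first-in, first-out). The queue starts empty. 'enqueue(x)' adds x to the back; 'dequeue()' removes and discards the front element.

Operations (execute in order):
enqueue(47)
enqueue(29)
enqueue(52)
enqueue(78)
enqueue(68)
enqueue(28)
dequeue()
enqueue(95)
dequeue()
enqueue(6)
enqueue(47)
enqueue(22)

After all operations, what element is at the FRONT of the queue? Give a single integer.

enqueue(47): queue = [47]
enqueue(29): queue = [47, 29]
enqueue(52): queue = [47, 29, 52]
enqueue(78): queue = [47, 29, 52, 78]
enqueue(68): queue = [47, 29, 52, 78, 68]
enqueue(28): queue = [47, 29, 52, 78, 68, 28]
dequeue(): queue = [29, 52, 78, 68, 28]
enqueue(95): queue = [29, 52, 78, 68, 28, 95]
dequeue(): queue = [52, 78, 68, 28, 95]
enqueue(6): queue = [52, 78, 68, 28, 95, 6]
enqueue(47): queue = [52, 78, 68, 28, 95, 6, 47]
enqueue(22): queue = [52, 78, 68, 28, 95, 6, 47, 22]

Answer: 52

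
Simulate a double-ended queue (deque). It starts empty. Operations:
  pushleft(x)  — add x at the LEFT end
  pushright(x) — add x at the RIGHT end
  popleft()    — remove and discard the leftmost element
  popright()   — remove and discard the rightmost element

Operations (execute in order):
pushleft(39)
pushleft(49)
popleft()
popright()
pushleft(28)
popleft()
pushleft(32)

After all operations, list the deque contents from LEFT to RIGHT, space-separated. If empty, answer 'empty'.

Answer: 32

Derivation:
pushleft(39): [39]
pushleft(49): [49, 39]
popleft(): [39]
popright(): []
pushleft(28): [28]
popleft(): []
pushleft(32): [32]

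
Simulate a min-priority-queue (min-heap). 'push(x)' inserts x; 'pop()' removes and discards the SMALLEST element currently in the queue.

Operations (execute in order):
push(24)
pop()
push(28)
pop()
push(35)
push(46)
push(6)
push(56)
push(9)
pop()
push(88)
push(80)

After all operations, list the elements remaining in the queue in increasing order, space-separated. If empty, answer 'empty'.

Answer: 9 35 46 56 80 88

Derivation:
push(24): heap contents = [24]
pop() → 24: heap contents = []
push(28): heap contents = [28]
pop() → 28: heap contents = []
push(35): heap contents = [35]
push(46): heap contents = [35, 46]
push(6): heap contents = [6, 35, 46]
push(56): heap contents = [6, 35, 46, 56]
push(9): heap contents = [6, 9, 35, 46, 56]
pop() → 6: heap contents = [9, 35, 46, 56]
push(88): heap contents = [9, 35, 46, 56, 88]
push(80): heap contents = [9, 35, 46, 56, 80, 88]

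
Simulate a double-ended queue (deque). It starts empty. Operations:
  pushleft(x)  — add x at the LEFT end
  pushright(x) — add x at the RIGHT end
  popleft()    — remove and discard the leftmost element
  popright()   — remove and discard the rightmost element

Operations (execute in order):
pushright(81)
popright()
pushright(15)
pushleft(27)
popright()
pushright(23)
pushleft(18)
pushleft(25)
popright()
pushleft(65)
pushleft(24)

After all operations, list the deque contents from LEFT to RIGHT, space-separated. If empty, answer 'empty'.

pushright(81): [81]
popright(): []
pushright(15): [15]
pushleft(27): [27, 15]
popright(): [27]
pushright(23): [27, 23]
pushleft(18): [18, 27, 23]
pushleft(25): [25, 18, 27, 23]
popright(): [25, 18, 27]
pushleft(65): [65, 25, 18, 27]
pushleft(24): [24, 65, 25, 18, 27]

Answer: 24 65 25 18 27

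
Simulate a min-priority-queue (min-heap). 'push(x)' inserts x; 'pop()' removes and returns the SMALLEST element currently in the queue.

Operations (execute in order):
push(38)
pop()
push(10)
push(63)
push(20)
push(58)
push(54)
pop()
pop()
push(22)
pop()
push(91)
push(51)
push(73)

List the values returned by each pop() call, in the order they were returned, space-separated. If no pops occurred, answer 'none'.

push(38): heap contents = [38]
pop() → 38: heap contents = []
push(10): heap contents = [10]
push(63): heap contents = [10, 63]
push(20): heap contents = [10, 20, 63]
push(58): heap contents = [10, 20, 58, 63]
push(54): heap contents = [10, 20, 54, 58, 63]
pop() → 10: heap contents = [20, 54, 58, 63]
pop() → 20: heap contents = [54, 58, 63]
push(22): heap contents = [22, 54, 58, 63]
pop() → 22: heap contents = [54, 58, 63]
push(91): heap contents = [54, 58, 63, 91]
push(51): heap contents = [51, 54, 58, 63, 91]
push(73): heap contents = [51, 54, 58, 63, 73, 91]

Answer: 38 10 20 22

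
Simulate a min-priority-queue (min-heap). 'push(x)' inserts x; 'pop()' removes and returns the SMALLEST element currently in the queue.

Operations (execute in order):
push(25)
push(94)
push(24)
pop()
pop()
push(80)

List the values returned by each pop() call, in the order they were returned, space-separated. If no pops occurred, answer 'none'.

push(25): heap contents = [25]
push(94): heap contents = [25, 94]
push(24): heap contents = [24, 25, 94]
pop() → 24: heap contents = [25, 94]
pop() → 25: heap contents = [94]
push(80): heap contents = [80, 94]

Answer: 24 25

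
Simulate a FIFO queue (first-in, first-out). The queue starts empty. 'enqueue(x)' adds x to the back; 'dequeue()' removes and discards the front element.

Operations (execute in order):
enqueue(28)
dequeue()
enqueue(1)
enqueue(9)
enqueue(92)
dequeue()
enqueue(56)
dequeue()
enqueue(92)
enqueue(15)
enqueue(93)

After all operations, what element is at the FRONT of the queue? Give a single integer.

enqueue(28): queue = [28]
dequeue(): queue = []
enqueue(1): queue = [1]
enqueue(9): queue = [1, 9]
enqueue(92): queue = [1, 9, 92]
dequeue(): queue = [9, 92]
enqueue(56): queue = [9, 92, 56]
dequeue(): queue = [92, 56]
enqueue(92): queue = [92, 56, 92]
enqueue(15): queue = [92, 56, 92, 15]
enqueue(93): queue = [92, 56, 92, 15, 93]

Answer: 92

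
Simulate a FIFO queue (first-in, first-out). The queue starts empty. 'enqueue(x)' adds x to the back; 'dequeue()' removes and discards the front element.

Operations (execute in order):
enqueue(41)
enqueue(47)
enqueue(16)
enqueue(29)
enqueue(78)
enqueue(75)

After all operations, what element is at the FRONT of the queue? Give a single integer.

Answer: 41

Derivation:
enqueue(41): queue = [41]
enqueue(47): queue = [41, 47]
enqueue(16): queue = [41, 47, 16]
enqueue(29): queue = [41, 47, 16, 29]
enqueue(78): queue = [41, 47, 16, 29, 78]
enqueue(75): queue = [41, 47, 16, 29, 78, 75]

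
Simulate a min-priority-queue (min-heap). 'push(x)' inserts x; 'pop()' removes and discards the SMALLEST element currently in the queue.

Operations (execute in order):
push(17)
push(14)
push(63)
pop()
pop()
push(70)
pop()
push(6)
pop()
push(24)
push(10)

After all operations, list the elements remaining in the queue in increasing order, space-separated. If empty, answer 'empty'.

push(17): heap contents = [17]
push(14): heap contents = [14, 17]
push(63): heap contents = [14, 17, 63]
pop() → 14: heap contents = [17, 63]
pop() → 17: heap contents = [63]
push(70): heap contents = [63, 70]
pop() → 63: heap contents = [70]
push(6): heap contents = [6, 70]
pop() → 6: heap contents = [70]
push(24): heap contents = [24, 70]
push(10): heap contents = [10, 24, 70]

Answer: 10 24 70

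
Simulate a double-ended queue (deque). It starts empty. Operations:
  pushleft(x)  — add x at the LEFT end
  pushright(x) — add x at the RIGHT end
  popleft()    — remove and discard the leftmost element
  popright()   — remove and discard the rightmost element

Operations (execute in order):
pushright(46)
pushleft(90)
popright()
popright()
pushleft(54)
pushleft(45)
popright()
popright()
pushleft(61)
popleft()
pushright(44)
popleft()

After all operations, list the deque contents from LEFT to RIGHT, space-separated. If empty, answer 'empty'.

Answer: empty

Derivation:
pushright(46): [46]
pushleft(90): [90, 46]
popright(): [90]
popright(): []
pushleft(54): [54]
pushleft(45): [45, 54]
popright(): [45]
popright(): []
pushleft(61): [61]
popleft(): []
pushright(44): [44]
popleft(): []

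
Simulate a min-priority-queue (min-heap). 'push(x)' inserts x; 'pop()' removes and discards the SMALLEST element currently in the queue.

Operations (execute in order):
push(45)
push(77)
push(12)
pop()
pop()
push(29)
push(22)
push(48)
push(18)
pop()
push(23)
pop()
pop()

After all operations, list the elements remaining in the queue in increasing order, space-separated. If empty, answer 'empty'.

Answer: 29 48 77

Derivation:
push(45): heap contents = [45]
push(77): heap contents = [45, 77]
push(12): heap contents = [12, 45, 77]
pop() → 12: heap contents = [45, 77]
pop() → 45: heap contents = [77]
push(29): heap contents = [29, 77]
push(22): heap contents = [22, 29, 77]
push(48): heap contents = [22, 29, 48, 77]
push(18): heap contents = [18, 22, 29, 48, 77]
pop() → 18: heap contents = [22, 29, 48, 77]
push(23): heap contents = [22, 23, 29, 48, 77]
pop() → 22: heap contents = [23, 29, 48, 77]
pop() → 23: heap contents = [29, 48, 77]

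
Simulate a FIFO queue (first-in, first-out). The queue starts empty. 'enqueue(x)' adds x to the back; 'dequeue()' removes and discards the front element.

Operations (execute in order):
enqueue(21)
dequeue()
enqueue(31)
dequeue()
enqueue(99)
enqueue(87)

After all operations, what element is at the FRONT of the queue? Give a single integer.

enqueue(21): queue = [21]
dequeue(): queue = []
enqueue(31): queue = [31]
dequeue(): queue = []
enqueue(99): queue = [99]
enqueue(87): queue = [99, 87]

Answer: 99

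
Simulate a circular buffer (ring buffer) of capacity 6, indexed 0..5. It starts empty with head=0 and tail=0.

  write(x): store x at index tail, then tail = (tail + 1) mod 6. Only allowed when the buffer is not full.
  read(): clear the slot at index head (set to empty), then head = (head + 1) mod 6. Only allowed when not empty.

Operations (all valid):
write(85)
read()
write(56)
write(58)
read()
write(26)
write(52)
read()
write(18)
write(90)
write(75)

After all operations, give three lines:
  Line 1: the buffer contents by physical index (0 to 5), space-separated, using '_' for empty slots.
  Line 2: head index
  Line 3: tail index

Answer: 90 75 _ 26 52 18
3
2

Derivation:
write(85): buf=[85 _ _ _ _ _], head=0, tail=1, size=1
read(): buf=[_ _ _ _ _ _], head=1, tail=1, size=0
write(56): buf=[_ 56 _ _ _ _], head=1, tail=2, size=1
write(58): buf=[_ 56 58 _ _ _], head=1, tail=3, size=2
read(): buf=[_ _ 58 _ _ _], head=2, tail=3, size=1
write(26): buf=[_ _ 58 26 _ _], head=2, tail=4, size=2
write(52): buf=[_ _ 58 26 52 _], head=2, tail=5, size=3
read(): buf=[_ _ _ 26 52 _], head=3, tail=5, size=2
write(18): buf=[_ _ _ 26 52 18], head=3, tail=0, size=3
write(90): buf=[90 _ _ 26 52 18], head=3, tail=1, size=4
write(75): buf=[90 75 _ 26 52 18], head=3, tail=2, size=5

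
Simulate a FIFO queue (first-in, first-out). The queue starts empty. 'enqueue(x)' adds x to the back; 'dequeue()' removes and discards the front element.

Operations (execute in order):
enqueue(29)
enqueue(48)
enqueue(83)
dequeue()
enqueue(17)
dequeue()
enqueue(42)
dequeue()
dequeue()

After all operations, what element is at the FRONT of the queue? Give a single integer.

enqueue(29): queue = [29]
enqueue(48): queue = [29, 48]
enqueue(83): queue = [29, 48, 83]
dequeue(): queue = [48, 83]
enqueue(17): queue = [48, 83, 17]
dequeue(): queue = [83, 17]
enqueue(42): queue = [83, 17, 42]
dequeue(): queue = [17, 42]
dequeue(): queue = [42]

Answer: 42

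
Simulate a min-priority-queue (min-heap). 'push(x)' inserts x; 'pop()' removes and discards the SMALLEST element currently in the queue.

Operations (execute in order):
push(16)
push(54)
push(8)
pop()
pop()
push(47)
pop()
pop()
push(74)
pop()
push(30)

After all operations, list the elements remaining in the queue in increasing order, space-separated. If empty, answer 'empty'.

push(16): heap contents = [16]
push(54): heap contents = [16, 54]
push(8): heap contents = [8, 16, 54]
pop() → 8: heap contents = [16, 54]
pop() → 16: heap contents = [54]
push(47): heap contents = [47, 54]
pop() → 47: heap contents = [54]
pop() → 54: heap contents = []
push(74): heap contents = [74]
pop() → 74: heap contents = []
push(30): heap contents = [30]

Answer: 30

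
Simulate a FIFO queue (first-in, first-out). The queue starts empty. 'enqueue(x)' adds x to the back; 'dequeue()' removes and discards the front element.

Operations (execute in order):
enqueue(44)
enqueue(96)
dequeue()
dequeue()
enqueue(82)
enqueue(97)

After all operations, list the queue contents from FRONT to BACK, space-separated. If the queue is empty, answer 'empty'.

Answer: 82 97

Derivation:
enqueue(44): [44]
enqueue(96): [44, 96]
dequeue(): [96]
dequeue(): []
enqueue(82): [82]
enqueue(97): [82, 97]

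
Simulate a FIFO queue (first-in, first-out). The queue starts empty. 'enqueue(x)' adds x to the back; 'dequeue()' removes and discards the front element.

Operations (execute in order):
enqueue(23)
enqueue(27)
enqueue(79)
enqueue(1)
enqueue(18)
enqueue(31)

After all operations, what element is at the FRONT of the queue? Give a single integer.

Answer: 23

Derivation:
enqueue(23): queue = [23]
enqueue(27): queue = [23, 27]
enqueue(79): queue = [23, 27, 79]
enqueue(1): queue = [23, 27, 79, 1]
enqueue(18): queue = [23, 27, 79, 1, 18]
enqueue(31): queue = [23, 27, 79, 1, 18, 31]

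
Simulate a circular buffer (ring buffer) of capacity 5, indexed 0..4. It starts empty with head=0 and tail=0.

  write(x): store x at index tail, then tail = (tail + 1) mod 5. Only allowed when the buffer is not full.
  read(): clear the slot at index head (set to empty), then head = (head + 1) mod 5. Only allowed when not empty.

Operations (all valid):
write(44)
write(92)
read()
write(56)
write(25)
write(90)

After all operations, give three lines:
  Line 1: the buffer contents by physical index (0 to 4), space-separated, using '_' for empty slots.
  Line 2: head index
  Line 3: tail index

Answer: _ 92 56 25 90
1
0

Derivation:
write(44): buf=[44 _ _ _ _], head=0, tail=1, size=1
write(92): buf=[44 92 _ _ _], head=0, tail=2, size=2
read(): buf=[_ 92 _ _ _], head=1, tail=2, size=1
write(56): buf=[_ 92 56 _ _], head=1, tail=3, size=2
write(25): buf=[_ 92 56 25 _], head=1, tail=4, size=3
write(90): buf=[_ 92 56 25 90], head=1, tail=0, size=4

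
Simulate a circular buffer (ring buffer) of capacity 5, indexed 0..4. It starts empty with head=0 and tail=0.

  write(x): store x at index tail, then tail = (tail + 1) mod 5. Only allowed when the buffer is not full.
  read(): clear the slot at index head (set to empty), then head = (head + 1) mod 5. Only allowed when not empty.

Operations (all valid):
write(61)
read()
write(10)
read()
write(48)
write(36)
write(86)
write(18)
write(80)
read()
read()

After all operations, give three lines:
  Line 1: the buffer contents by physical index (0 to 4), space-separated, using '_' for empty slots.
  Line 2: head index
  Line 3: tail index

Answer: 18 80 _ _ 86
4
2

Derivation:
write(61): buf=[61 _ _ _ _], head=0, tail=1, size=1
read(): buf=[_ _ _ _ _], head=1, tail=1, size=0
write(10): buf=[_ 10 _ _ _], head=1, tail=2, size=1
read(): buf=[_ _ _ _ _], head=2, tail=2, size=0
write(48): buf=[_ _ 48 _ _], head=2, tail=3, size=1
write(36): buf=[_ _ 48 36 _], head=2, tail=4, size=2
write(86): buf=[_ _ 48 36 86], head=2, tail=0, size=3
write(18): buf=[18 _ 48 36 86], head=2, tail=1, size=4
write(80): buf=[18 80 48 36 86], head=2, tail=2, size=5
read(): buf=[18 80 _ 36 86], head=3, tail=2, size=4
read(): buf=[18 80 _ _ 86], head=4, tail=2, size=3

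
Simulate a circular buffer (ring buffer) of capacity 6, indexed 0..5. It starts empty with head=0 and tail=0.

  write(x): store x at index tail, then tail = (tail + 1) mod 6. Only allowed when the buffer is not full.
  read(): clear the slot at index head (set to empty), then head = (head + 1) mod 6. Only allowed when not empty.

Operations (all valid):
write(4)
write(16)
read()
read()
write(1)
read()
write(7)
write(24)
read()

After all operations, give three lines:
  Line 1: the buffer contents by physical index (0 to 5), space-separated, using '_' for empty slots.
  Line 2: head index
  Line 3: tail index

Answer: _ _ _ _ 24 _
4
5

Derivation:
write(4): buf=[4 _ _ _ _ _], head=0, tail=1, size=1
write(16): buf=[4 16 _ _ _ _], head=0, tail=2, size=2
read(): buf=[_ 16 _ _ _ _], head=1, tail=2, size=1
read(): buf=[_ _ _ _ _ _], head=2, tail=2, size=0
write(1): buf=[_ _ 1 _ _ _], head=2, tail=3, size=1
read(): buf=[_ _ _ _ _ _], head=3, tail=3, size=0
write(7): buf=[_ _ _ 7 _ _], head=3, tail=4, size=1
write(24): buf=[_ _ _ 7 24 _], head=3, tail=5, size=2
read(): buf=[_ _ _ _ 24 _], head=4, tail=5, size=1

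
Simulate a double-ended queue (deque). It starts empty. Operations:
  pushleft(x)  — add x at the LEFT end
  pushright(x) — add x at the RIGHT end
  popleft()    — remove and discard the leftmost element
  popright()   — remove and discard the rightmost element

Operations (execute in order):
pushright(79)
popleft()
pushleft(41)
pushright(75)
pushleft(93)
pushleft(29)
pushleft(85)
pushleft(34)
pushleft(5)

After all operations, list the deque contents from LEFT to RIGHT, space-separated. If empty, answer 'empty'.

pushright(79): [79]
popleft(): []
pushleft(41): [41]
pushright(75): [41, 75]
pushleft(93): [93, 41, 75]
pushleft(29): [29, 93, 41, 75]
pushleft(85): [85, 29, 93, 41, 75]
pushleft(34): [34, 85, 29, 93, 41, 75]
pushleft(5): [5, 34, 85, 29, 93, 41, 75]

Answer: 5 34 85 29 93 41 75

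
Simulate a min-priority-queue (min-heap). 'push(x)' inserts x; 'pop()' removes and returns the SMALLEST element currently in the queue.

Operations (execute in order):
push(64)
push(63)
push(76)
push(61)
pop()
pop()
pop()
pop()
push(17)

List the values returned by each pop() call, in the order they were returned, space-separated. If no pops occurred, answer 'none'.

Answer: 61 63 64 76

Derivation:
push(64): heap contents = [64]
push(63): heap contents = [63, 64]
push(76): heap contents = [63, 64, 76]
push(61): heap contents = [61, 63, 64, 76]
pop() → 61: heap contents = [63, 64, 76]
pop() → 63: heap contents = [64, 76]
pop() → 64: heap contents = [76]
pop() → 76: heap contents = []
push(17): heap contents = [17]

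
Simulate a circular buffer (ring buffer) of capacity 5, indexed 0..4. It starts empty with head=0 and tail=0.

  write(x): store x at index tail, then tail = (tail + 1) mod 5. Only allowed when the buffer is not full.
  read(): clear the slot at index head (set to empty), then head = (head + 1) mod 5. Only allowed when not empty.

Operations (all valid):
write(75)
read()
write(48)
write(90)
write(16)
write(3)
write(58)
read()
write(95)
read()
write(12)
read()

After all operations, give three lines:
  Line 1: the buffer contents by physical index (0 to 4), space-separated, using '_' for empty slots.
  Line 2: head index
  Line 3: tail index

Answer: 58 95 12 _ 3
4
3

Derivation:
write(75): buf=[75 _ _ _ _], head=0, tail=1, size=1
read(): buf=[_ _ _ _ _], head=1, tail=1, size=0
write(48): buf=[_ 48 _ _ _], head=1, tail=2, size=1
write(90): buf=[_ 48 90 _ _], head=1, tail=3, size=2
write(16): buf=[_ 48 90 16 _], head=1, tail=4, size=3
write(3): buf=[_ 48 90 16 3], head=1, tail=0, size=4
write(58): buf=[58 48 90 16 3], head=1, tail=1, size=5
read(): buf=[58 _ 90 16 3], head=2, tail=1, size=4
write(95): buf=[58 95 90 16 3], head=2, tail=2, size=5
read(): buf=[58 95 _ 16 3], head=3, tail=2, size=4
write(12): buf=[58 95 12 16 3], head=3, tail=3, size=5
read(): buf=[58 95 12 _ 3], head=4, tail=3, size=4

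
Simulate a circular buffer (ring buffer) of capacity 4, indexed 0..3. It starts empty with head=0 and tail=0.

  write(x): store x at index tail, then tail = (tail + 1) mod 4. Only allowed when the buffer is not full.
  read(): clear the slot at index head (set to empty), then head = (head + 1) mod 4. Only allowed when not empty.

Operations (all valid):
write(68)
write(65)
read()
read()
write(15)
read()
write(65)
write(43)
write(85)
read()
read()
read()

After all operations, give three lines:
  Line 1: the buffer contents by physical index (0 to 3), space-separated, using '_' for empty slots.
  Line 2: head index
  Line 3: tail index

write(68): buf=[68 _ _ _], head=0, tail=1, size=1
write(65): buf=[68 65 _ _], head=0, tail=2, size=2
read(): buf=[_ 65 _ _], head=1, tail=2, size=1
read(): buf=[_ _ _ _], head=2, tail=2, size=0
write(15): buf=[_ _ 15 _], head=2, tail=3, size=1
read(): buf=[_ _ _ _], head=3, tail=3, size=0
write(65): buf=[_ _ _ 65], head=3, tail=0, size=1
write(43): buf=[43 _ _ 65], head=3, tail=1, size=2
write(85): buf=[43 85 _ 65], head=3, tail=2, size=3
read(): buf=[43 85 _ _], head=0, tail=2, size=2
read(): buf=[_ 85 _ _], head=1, tail=2, size=1
read(): buf=[_ _ _ _], head=2, tail=2, size=0

Answer: _ _ _ _
2
2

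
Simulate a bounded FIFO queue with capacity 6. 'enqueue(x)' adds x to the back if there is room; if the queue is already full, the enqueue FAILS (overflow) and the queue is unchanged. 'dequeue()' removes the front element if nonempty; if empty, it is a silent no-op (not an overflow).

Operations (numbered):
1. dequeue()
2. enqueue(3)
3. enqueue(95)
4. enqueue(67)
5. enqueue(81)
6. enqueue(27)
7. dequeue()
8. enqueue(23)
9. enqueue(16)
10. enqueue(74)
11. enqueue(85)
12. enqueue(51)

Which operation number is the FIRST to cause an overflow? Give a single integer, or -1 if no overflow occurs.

Answer: 10

Derivation:
1. dequeue(): empty, no-op, size=0
2. enqueue(3): size=1
3. enqueue(95): size=2
4. enqueue(67): size=3
5. enqueue(81): size=4
6. enqueue(27): size=5
7. dequeue(): size=4
8. enqueue(23): size=5
9. enqueue(16): size=6
10. enqueue(74): size=6=cap → OVERFLOW (fail)
11. enqueue(85): size=6=cap → OVERFLOW (fail)
12. enqueue(51): size=6=cap → OVERFLOW (fail)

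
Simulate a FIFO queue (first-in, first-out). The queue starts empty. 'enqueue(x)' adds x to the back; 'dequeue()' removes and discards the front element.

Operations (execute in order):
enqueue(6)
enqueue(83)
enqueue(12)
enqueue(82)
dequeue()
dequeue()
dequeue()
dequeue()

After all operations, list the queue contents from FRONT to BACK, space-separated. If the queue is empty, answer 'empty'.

enqueue(6): [6]
enqueue(83): [6, 83]
enqueue(12): [6, 83, 12]
enqueue(82): [6, 83, 12, 82]
dequeue(): [83, 12, 82]
dequeue(): [12, 82]
dequeue(): [82]
dequeue(): []

Answer: empty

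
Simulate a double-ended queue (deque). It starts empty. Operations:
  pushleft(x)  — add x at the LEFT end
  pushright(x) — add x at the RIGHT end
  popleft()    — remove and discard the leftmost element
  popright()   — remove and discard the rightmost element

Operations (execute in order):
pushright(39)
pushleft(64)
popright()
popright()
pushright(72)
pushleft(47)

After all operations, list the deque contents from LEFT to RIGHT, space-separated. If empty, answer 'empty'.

pushright(39): [39]
pushleft(64): [64, 39]
popright(): [64]
popright(): []
pushright(72): [72]
pushleft(47): [47, 72]

Answer: 47 72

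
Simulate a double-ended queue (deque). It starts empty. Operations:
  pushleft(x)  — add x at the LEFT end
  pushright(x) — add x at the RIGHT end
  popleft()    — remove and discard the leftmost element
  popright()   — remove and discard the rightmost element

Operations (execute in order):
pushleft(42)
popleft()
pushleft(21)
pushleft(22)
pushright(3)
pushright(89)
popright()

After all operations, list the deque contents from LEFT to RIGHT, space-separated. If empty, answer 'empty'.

pushleft(42): [42]
popleft(): []
pushleft(21): [21]
pushleft(22): [22, 21]
pushright(3): [22, 21, 3]
pushright(89): [22, 21, 3, 89]
popright(): [22, 21, 3]

Answer: 22 21 3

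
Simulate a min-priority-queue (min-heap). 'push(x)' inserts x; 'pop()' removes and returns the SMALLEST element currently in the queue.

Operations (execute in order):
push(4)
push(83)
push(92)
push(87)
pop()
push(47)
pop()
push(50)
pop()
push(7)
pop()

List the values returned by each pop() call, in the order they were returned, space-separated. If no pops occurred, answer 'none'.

push(4): heap contents = [4]
push(83): heap contents = [4, 83]
push(92): heap contents = [4, 83, 92]
push(87): heap contents = [4, 83, 87, 92]
pop() → 4: heap contents = [83, 87, 92]
push(47): heap contents = [47, 83, 87, 92]
pop() → 47: heap contents = [83, 87, 92]
push(50): heap contents = [50, 83, 87, 92]
pop() → 50: heap contents = [83, 87, 92]
push(7): heap contents = [7, 83, 87, 92]
pop() → 7: heap contents = [83, 87, 92]

Answer: 4 47 50 7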